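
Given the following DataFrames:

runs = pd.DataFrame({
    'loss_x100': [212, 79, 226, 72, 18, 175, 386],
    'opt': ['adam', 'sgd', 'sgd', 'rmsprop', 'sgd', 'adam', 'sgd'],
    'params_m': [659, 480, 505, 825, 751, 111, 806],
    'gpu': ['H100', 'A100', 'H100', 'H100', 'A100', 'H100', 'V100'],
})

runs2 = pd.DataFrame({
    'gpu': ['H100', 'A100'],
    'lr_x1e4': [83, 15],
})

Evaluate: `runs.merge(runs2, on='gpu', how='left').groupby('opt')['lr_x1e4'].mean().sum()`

merge on 'gpu' (how='left') → 7 rows:
   loss_x100      opt  params_m   gpu  lr_x1e4
0        212     adam       659  H100     83.0
1         79      sgd       480  A100     15.0
2        226      sgd       505  H100     83.0
3         72  rmsprop       825  H100     83.0
4         18      sgd       751  A100     15.0
5        175     adam       111  H100     83.0
6        386      sgd       806  V100      NaN
group by opt, mean of lr_x1e4:
opt
adam       83.000000
rmsprop    83.000000
sgd        37.666667
Name: lr_x1e4, dtype: float64

203.666666667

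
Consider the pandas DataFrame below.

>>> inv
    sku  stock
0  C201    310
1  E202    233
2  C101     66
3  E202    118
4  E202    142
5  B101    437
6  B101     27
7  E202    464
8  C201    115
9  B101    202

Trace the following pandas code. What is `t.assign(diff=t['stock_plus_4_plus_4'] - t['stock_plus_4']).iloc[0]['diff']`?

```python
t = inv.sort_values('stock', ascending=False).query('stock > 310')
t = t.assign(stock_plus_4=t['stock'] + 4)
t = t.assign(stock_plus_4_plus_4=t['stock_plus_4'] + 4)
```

4

sort by stock descending:
    sku  stock
7  E202    464
5  B101    437
0  C201    310
1  E202    233
9  B101    202
4  E202    142
3  E202    118
8  C201    115
2  C101     66
6  B101     27
filter rows where stock > 310:
    sku  stock
7  E202    464
5  B101    437
add column stock_plus_4 = t['stock'] + 4:
    sku  stock  stock_plus_4
7  E202    464           468
5  B101    437           441
add column stock_plus_4_plus_4 = t['stock_plus_4'] + 4:
    sku  stock  stock_plus_4  stock_plus_4_plus_4
7  E202    464           468                  472
5  B101    437           441                  445
add column diff = t['stock_plus_4_plus_4'] - t['stock_plus_4']:
    sku  stock  stock_plus_4  stock_plus_4_plus_4  diff
7  E202    464           468                  472     4
5  B101    437           441                  445     4
Hence 4.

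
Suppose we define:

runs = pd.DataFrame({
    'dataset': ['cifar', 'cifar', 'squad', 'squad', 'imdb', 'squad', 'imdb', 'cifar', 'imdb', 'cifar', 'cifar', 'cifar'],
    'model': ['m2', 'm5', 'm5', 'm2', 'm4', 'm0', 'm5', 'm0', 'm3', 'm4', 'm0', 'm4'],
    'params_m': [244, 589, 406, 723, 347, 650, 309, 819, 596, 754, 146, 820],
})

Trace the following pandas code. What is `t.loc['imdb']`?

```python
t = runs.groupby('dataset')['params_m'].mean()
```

group by dataset, mean of params_m:
dataset
cifar    562.000000
imdb     417.333333
squad    593.000000
Name: params_m, dtype: float64
value at index 'imdb' → 417.333333333

417.333333333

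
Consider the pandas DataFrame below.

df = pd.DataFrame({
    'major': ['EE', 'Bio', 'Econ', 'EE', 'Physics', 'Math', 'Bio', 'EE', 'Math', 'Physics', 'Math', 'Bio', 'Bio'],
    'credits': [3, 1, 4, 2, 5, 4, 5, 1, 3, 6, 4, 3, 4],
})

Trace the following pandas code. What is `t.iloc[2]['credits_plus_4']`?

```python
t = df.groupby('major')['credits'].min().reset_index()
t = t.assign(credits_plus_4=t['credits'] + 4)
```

8

group by major, min of credits:
major
Bio        1
EE         1
Econ       4
Math       3
Physics    5
Name: credits, dtype: int64
reset_index():
     major  credits
0      Bio        1
1       EE        1
2     Econ        4
3     Math        3
4  Physics        5
add column credits_plus_4 = t['credits'] + 4:
     major  credits  credits_plus_4
0      Bio        1               5
1       EE        1               5
2     Econ        4               8
3     Math        3               7
4  Physics        5               9
Hence 8.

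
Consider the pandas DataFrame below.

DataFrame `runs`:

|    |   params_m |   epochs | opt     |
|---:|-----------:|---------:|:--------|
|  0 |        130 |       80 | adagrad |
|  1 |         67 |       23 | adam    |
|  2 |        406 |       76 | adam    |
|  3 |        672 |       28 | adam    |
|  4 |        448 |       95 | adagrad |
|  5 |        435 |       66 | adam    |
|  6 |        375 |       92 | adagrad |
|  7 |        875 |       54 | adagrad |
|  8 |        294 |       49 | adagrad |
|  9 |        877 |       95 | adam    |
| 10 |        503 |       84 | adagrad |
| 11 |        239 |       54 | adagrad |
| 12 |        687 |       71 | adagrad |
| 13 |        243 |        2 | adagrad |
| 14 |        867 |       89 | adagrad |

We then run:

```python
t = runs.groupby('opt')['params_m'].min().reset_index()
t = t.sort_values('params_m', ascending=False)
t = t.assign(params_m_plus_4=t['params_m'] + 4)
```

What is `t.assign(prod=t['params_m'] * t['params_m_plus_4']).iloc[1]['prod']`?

4757

group by opt, min of params_m:
opt
adagrad    130
adam        67
Name: params_m, dtype: int64
reset_index():
       opt  params_m
0  adagrad       130
1     adam        67
sort by params_m descending:
       opt  params_m
0  adagrad       130
1     adam        67
add column params_m_plus_4 = t['params_m'] + 4:
       opt  params_m  params_m_plus_4
0  adagrad       130              134
1     adam        67               71
add column prod = t['params_m'] * t['params_m_plus_4']:
       opt  params_m  params_m_plus_4   prod
0  adagrad       130              134  17420
1     adam        67               71   4757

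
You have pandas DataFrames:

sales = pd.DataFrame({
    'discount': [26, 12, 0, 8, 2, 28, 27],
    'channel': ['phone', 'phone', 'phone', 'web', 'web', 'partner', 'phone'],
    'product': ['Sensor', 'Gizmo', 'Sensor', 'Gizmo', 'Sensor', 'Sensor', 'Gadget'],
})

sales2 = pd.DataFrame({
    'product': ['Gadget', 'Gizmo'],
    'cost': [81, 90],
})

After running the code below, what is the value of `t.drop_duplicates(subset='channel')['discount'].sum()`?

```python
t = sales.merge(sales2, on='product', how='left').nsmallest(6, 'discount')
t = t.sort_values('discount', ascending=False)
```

35

merge on 'product' (how='left') → 7 rows:
   discount  channel product  cost
0        26    phone  Sensor   NaN
1        12    phone   Gizmo  90.0
2         0    phone  Sensor   NaN
3         8      web   Gizmo  90.0
4         2      web  Sensor   NaN
5        28  partner  Sensor   NaN
6        27    phone  Gadget  81.0
take 6 rows with smallest discount:
   discount channel product  cost
2         0   phone  Sensor   NaN
4         2     web  Sensor   NaN
3         8     web   Gizmo  90.0
1        12   phone   Gizmo  90.0
0        26   phone  Sensor   NaN
6        27   phone  Gadget  81.0
sort by discount descending:
   discount channel product  cost
6        27   phone  Gadget  81.0
0        26   phone  Sensor   NaN
1        12   phone   Gizmo  90.0
3         8     web   Gizmo  90.0
4         2     web  Sensor   NaN
2         0   phone  Sensor   NaN
drop duplicate channel (keep=first):
   discount channel product  cost
6        27   phone  Gadget  81.0
3         8     web   Gizmo  90.0
Hence 35.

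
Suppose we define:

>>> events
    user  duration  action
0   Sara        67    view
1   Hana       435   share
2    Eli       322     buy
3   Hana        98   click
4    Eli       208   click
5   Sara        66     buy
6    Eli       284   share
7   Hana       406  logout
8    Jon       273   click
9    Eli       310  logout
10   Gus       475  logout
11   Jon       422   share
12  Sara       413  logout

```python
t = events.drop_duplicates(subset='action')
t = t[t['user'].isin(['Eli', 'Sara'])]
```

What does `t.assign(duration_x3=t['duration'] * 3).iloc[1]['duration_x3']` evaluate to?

drop duplicate action (keep=first):
   user  duration  action
0  Sara        67    view
1  Hana       435   share
2   Eli       322     buy
3  Hana        98   click
7  Hana       406  logout
filter rows where user in ['Eli', 'Sara']:
   user  duration action
0  Sara        67   view
2   Eli       322    buy
add column duration_x3 = t['duration'] * 3:
   user  duration action  duration_x3
0  Sara        67   view          201
2   Eli       322    buy          966
value at position 1, column 'duration_x3' → 966

966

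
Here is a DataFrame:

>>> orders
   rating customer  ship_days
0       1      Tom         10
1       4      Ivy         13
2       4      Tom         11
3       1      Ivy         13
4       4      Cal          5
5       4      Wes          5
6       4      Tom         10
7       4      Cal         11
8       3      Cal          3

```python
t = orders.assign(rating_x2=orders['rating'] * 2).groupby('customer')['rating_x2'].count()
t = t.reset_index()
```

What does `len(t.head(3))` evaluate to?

3

add column rating_x2 = orders['rating'] * 2:
   rating customer  ship_days  rating_x2
0       1      Tom         10          2
1       4      Ivy         13          8
2       4      Tom         11          8
3       1      Ivy         13          2
4       4      Cal          5          8
5       4      Wes          5          8
6       4      Tom         10          8
7       4      Cal         11          8
8       3      Cal          3          6
group by customer, count of rating_x2:
customer
Cal    3
Ivy    2
Tom    3
Wes    1
Name: rating_x2, dtype: int64
reset_index():
  customer  rating_x2
0      Cal          3
1      Ivy          2
2      Tom          3
3      Wes          1
take first 3 rows:
  customer  rating_x2
0      Cal          3
1      Ivy          2
2      Tom          3
Reading off the number of rows, we get 3.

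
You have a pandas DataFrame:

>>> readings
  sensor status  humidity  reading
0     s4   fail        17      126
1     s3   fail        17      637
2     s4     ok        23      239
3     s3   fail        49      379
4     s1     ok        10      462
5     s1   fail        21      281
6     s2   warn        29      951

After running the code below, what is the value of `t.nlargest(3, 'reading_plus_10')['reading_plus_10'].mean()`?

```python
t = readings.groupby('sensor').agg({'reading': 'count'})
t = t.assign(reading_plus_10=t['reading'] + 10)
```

group by sensor, count of reading:
        reading
sensor         
s1            2
s2            1
s3            2
s4            2
add column reading_plus_10 = t['reading'] + 10:
        reading  reading_plus_10
sensor                          
s1            2               12
s2            1               11
s3            2               12
s4            2               12
take 3 rows with largest reading_plus_10:
        reading  reading_plus_10
sensor                          
s1            2               12
s3            2               12
s4            2               12
Finally, mean of column 'reading_plus_10' = 12.0.

12.0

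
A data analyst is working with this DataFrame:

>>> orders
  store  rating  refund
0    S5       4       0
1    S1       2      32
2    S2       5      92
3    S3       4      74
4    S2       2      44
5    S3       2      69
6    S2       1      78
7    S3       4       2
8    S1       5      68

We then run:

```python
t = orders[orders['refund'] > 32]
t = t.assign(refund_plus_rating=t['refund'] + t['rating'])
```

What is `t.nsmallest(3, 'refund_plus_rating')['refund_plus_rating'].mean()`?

filter rows where refund > 32:
  store  rating  refund
2    S2       5      92
3    S3       4      74
4    S2       2      44
5    S3       2      69
6    S2       1      78
8    S1       5      68
add column refund_plus_rating = t['refund'] + t['rating']:
  store  rating  refund  refund_plus_rating
2    S2       5      92                  97
3    S3       4      74                  78
4    S2       2      44                  46
5    S3       2      69                  71
6    S2       1      78                  79
8    S1       5      68                  73
take 3 rows with smallest refund_plus_rating:
  store  rating  refund  refund_plus_rating
4    S2       2      44                  46
5    S3       2      69                  71
8    S1       5      68                  73
mean of column 'refund_plus_rating' → 63.3333333333

63.3333333333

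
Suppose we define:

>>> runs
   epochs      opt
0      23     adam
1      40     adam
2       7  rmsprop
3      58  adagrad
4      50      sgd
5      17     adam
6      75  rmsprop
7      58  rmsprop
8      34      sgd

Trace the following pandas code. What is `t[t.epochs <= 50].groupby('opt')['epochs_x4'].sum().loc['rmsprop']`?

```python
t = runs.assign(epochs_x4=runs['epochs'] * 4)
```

add column epochs_x4 = runs['epochs'] * 4:
   epochs      opt  epochs_x4
0      23     adam         92
1      40     adam        160
2       7  rmsprop         28
3      58  adagrad        232
4      50      sgd        200
5      17     adam         68
6      75  rmsprop        300
7      58  rmsprop        232
8      34      sgd        136
filter rows where epochs <= 50:
   epochs      opt  epochs_x4
0      23     adam         92
1      40     adam        160
2       7  rmsprop         28
4      50      sgd        200
5      17     adam         68
8      34      sgd        136
group by opt, sum of epochs_x4:
opt
adam       320
rmsprop     28
sgd        336
Name: epochs_x4, dtype: int64
Then the value at index 'rmsprop': 28

28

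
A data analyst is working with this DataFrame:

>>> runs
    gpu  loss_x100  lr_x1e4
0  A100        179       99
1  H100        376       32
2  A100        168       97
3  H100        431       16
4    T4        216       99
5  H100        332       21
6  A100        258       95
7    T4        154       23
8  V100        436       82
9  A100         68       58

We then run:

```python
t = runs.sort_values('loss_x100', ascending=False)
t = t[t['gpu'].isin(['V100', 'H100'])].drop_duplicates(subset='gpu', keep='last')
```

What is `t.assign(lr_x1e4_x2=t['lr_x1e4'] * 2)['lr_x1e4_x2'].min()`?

42

sort by loss_x100 descending:
    gpu  loss_x100  lr_x1e4
8  V100        436       82
3  H100        431       16
1  H100        376       32
5  H100        332       21
6  A100        258       95
4    T4        216       99
0  A100        179       99
2  A100        168       97
7    T4        154       23
9  A100         68       58
filter rows where gpu in ['V100', 'H100']:
    gpu  loss_x100  lr_x1e4
8  V100        436       82
3  H100        431       16
1  H100        376       32
5  H100        332       21
drop duplicate gpu (keep=last):
    gpu  loss_x100  lr_x1e4
8  V100        436       82
5  H100        332       21
add column lr_x1e4_x2 = t['lr_x1e4'] * 2:
    gpu  loss_x100  lr_x1e4  lr_x1e4_x2
8  V100        436       82         164
5  H100        332       21          42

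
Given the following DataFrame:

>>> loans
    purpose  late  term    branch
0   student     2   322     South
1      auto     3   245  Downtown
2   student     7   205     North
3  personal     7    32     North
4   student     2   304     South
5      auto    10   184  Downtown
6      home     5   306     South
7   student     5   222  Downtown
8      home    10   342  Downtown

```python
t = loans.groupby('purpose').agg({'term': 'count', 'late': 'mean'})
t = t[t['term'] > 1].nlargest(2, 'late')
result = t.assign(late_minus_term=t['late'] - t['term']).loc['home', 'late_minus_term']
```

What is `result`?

5.5

group by purpose: count(term), mean(late):
          term  late
purpose             
auto         2   6.5
home         2   7.5
personal     1   7.0
student      4   4.0
filter rows where term > 1:
         term  late
purpose            
auto        2   6.5
home        2   7.5
student     4   4.0
take 2 rows with largest late:
         term  late
purpose            
home        2   7.5
auto        2   6.5
add column late_minus_term = t['late'] - t['term']:
         term  late  late_minus_term
purpose                             
home        2   7.5              5.5
auto        2   6.5              4.5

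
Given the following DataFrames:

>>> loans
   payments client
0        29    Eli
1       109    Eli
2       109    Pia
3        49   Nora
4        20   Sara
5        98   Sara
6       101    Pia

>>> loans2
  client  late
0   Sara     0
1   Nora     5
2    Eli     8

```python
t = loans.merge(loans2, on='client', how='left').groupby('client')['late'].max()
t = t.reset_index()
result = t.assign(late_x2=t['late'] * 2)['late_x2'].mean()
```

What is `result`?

merge on 'client' (how='left') → 7 rows:
   payments client  late
0        29    Eli   8.0
1       109    Eli   8.0
2       109    Pia   NaN
3        49   Nora   5.0
4        20   Sara   0.0
5        98   Sara   0.0
6       101    Pia   NaN
group by client, max of late:
client
Eli     8.0
Nora    5.0
Pia     NaN
Sara    0.0
Name: late, dtype: float64
reset_index():
  client  late
0    Eli   8.0
1   Nora   5.0
2    Pia   NaN
3   Sara   0.0
add column late_x2 = t['late'] * 2:
  client  late  late_x2
0    Eli   8.0     16.0
1   Nora   5.0     10.0
2    Pia   NaN      NaN
3   Sara   0.0      0.0
So mean() = 8.66666666667.

8.66666666667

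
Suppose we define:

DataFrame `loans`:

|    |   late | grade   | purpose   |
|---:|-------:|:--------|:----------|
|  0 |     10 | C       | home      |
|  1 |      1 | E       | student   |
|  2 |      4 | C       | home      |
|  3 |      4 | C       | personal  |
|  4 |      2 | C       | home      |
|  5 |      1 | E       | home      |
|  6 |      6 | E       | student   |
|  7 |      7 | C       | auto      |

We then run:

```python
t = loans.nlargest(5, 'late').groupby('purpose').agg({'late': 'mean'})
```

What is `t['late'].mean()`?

6.0

take 5 rows with largest late:
   late grade   purpose
0    10     C      home
7     7     C      auto
6     6     E   student
2     4     C      home
3     4     C  personal
group by purpose, mean of late:
          late
purpose       
auto       7.0
home       7.0
personal   4.0
student    6.0
Taking the mean of column 'late' gives 6.0.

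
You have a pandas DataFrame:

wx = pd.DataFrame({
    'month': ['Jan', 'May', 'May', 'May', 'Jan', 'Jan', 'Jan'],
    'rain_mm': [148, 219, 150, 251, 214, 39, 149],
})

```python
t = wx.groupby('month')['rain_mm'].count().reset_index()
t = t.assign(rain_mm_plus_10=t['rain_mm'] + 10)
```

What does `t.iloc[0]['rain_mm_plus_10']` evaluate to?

group by month, count of rain_mm:
month
Jan    4
May    3
Name: rain_mm, dtype: int64
reset_index():
  month  rain_mm
0   Jan        4
1   May        3
add column rain_mm_plus_10 = t['rain_mm'] + 10:
  month  rain_mm  rain_mm_plus_10
0   Jan        4               14
1   May        3               13
Taking the value at position 0, column 'rain_mm_plus_10' gives 14.

14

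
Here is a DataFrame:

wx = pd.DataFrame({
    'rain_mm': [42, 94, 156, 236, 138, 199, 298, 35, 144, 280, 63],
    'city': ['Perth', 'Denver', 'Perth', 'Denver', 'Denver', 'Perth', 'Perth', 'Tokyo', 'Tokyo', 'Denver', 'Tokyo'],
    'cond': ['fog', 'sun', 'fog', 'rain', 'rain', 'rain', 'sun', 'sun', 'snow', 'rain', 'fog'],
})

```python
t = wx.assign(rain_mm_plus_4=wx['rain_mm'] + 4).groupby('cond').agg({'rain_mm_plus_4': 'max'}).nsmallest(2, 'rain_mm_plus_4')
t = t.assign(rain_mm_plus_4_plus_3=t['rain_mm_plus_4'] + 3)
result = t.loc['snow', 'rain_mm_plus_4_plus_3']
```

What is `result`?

151

add column rain_mm_plus_4 = wx['rain_mm'] + 4:
    rain_mm    city  cond  rain_mm_plus_4
0        42   Perth   fog              46
1        94  Denver   sun              98
2       156   Perth   fog             160
3       236  Denver  rain             240
4       138  Denver  rain             142
5       199   Perth  rain             203
6       298   Perth   sun             302
7        35   Tokyo   sun              39
8       144   Tokyo  snow             148
9       280  Denver  rain             284
10       63   Tokyo   fog              67
group by cond, max of rain_mm_plus_4:
      rain_mm_plus_4
cond                
fog              160
rain             284
snow             148
sun              302
take 2 rows with smallest rain_mm_plus_4:
      rain_mm_plus_4
cond                
snow             148
fog              160
add column rain_mm_plus_4_plus_3 = t['rain_mm_plus_4'] + 3:
      rain_mm_plus_4  rain_mm_plus_4_plus_3
cond                                       
snow             148                    151
fog              160                    163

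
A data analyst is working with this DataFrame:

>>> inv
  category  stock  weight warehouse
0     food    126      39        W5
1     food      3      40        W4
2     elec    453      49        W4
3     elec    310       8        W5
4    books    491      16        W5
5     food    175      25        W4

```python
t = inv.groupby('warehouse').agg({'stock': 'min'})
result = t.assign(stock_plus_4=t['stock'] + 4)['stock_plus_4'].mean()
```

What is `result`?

group by warehouse, min of stock:
           stock
warehouse       
W4             3
W5           126
add column stock_plus_4 = t['stock'] + 4:
           stock  stock_plus_4
warehouse                     
W4             3             7
W5           126           130

68.5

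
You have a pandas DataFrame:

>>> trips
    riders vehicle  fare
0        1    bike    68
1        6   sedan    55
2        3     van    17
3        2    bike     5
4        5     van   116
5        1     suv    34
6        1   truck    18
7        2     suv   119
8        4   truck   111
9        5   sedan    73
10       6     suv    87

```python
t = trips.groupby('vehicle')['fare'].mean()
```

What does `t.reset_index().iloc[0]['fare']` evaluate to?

group by vehicle, mean of fare:
vehicle
bike     36.5
sedan    64.0
suv      80.0
truck    64.5
van      66.5
Name: fare, dtype: float64
reset_index():
  vehicle  fare
0    bike  36.5
1   sedan  64.0
2     suv  80.0
3   truck  64.5
4     van  66.5
So iloc[0]['fare'] = 36.5.

36.5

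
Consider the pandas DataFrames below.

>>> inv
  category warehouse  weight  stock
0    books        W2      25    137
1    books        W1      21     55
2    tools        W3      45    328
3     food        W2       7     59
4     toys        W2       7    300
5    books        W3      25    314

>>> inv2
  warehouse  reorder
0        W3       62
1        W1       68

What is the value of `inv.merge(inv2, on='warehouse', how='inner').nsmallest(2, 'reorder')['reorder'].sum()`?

merge on 'warehouse' (how='inner') → 3 rows:
  category warehouse  weight  stock  reorder
0    books        W1      21     55       68
1    tools        W3      45    328       62
2    books        W3      25    314       62
take 2 rows with smallest reorder:
  category warehouse  weight  stock  reorder
1    tools        W3      45    328       62
2    books        W3      25    314       62
Reading off the sum of column 'reorder', we get 124.

124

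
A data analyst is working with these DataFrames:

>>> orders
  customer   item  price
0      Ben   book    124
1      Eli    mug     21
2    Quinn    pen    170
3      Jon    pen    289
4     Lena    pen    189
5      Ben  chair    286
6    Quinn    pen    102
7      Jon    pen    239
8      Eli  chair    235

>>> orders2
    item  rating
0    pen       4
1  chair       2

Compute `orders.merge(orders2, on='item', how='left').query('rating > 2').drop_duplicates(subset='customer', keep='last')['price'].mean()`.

merge on 'item' (how='left') → 9 rows:
  customer   item  price  rating
0      Ben   book    124     NaN
1      Eli    mug     21     NaN
2    Quinn    pen    170     4.0
3      Jon    pen    289     4.0
4     Lena    pen    189     4.0
5      Ben  chair    286     2.0
6    Quinn    pen    102     4.0
7      Jon    pen    239     4.0
8      Eli  chair    235     2.0
filter rows where rating > 2:
  customer item  price  rating
2    Quinn  pen    170     4.0
3      Jon  pen    289     4.0
4     Lena  pen    189     4.0
6    Quinn  pen    102     4.0
7      Jon  pen    239     4.0
drop duplicate customer (keep=last):
  customer item  price  rating
4     Lena  pen    189     4.0
6    Quinn  pen    102     4.0
7      Jon  pen    239     4.0
Taking the mean of column 'price' gives 176.666666667.

176.666666667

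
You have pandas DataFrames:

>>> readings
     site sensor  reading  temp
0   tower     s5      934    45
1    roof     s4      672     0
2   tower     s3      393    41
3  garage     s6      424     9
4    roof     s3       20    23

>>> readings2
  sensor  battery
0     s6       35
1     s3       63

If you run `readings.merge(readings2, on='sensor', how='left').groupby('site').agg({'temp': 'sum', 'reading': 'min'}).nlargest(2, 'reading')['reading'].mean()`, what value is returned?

408.5

merge on 'sensor' (how='left') → 5 rows:
     site sensor  reading  temp  battery
0   tower     s5      934    45      NaN
1    roof     s4      672     0      NaN
2   tower     s3      393    41     63.0
3  garage     s6      424     9     35.0
4    roof     s3       20    23     63.0
group by site: sum(temp), min(reading):
        temp  reading
site                 
garage     9      424
roof      23       20
tower     86      393
take 2 rows with largest reading:
        temp  reading
site                 
garage     9      424
tower     86      393
So mean() = 408.5.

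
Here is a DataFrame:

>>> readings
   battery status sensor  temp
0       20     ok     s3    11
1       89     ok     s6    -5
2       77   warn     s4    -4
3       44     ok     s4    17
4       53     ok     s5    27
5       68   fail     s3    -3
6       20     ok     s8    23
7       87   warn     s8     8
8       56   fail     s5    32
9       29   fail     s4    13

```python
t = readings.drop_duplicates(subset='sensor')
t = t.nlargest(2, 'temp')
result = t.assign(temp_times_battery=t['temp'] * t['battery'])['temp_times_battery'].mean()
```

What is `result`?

drop duplicate sensor (keep=first):
   battery status sensor  temp
0       20     ok     s3    11
1       89     ok     s6    -5
2       77   warn     s4    -4
4       53     ok     s5    27
6       20     ok     s8    23
take 2 rows with largest temp:
   battery status sensor  temp
4       53     ok     s5    27
6       20     ok     s8    23
add column temp_times_battery = t['temp'] * t['battery']:
   battery status sensor  temp  temp_times_battery
4       53     ok     s5    27                1431
6       20     ok     s8    23                 460
Reading off the mean of column 'temp_times_battery', we get 945.5.

945.5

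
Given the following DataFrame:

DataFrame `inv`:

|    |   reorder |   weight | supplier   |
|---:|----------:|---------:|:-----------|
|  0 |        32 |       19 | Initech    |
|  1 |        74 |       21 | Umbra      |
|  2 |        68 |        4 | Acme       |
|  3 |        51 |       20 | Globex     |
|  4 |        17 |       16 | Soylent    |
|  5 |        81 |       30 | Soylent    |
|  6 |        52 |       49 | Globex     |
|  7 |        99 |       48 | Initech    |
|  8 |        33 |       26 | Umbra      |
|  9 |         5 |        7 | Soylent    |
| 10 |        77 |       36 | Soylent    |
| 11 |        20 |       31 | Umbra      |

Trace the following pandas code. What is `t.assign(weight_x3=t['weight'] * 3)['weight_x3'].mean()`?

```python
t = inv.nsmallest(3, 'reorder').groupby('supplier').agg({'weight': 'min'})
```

take 3 rows with smallest reorder:
    reorder  weight supplier
9         5       7  Soylent
4        17      16  Soylent
11       20      31    Umbra
group by supplier, min of weight:
          weight
supplier        
Soylent        7
Umbra         31
add column weight_x3 = t['weight'] * 3:
          weight  weight_x3
supplier                   
Soylent        7         21
Umbra         31         93

57.0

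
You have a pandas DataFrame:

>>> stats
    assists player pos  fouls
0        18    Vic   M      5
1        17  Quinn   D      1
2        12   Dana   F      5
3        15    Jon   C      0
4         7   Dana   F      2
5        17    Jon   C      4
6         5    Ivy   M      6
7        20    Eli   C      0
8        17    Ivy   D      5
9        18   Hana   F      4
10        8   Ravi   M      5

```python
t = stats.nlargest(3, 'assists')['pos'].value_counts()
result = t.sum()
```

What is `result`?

3

take 3 rows with largest assists:
   assists player pos  fouls
7       20    Eli   C      0
0       18    Vic   M      5
9       18   Hana   F      4
value_counts of pos:
pos
C    1
M    1
F    1
Name: count, dtype: int64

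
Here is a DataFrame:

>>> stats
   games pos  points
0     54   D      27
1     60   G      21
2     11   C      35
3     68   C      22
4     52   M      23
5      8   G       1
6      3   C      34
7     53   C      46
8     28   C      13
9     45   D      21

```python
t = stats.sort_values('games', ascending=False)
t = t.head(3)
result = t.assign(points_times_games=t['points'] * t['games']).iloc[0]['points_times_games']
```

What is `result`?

sort by games descending:
   games pos  points
3     68   C      22
1     60   G      21
0     54   D      27
7     53   C      46
4     52   M      23
9     45   D      21
8     28   C      13
2     11   C      35
5      8   G       1
6      3   C      34
take first 3 rows:
   games pos  points
3     68   C      22
1     60   G      21
0     54   D      27
add column points_times_games = t['points'] * t['games']:
   games pos  points  points_times_games
3     68   C      22                1496
1     60   G      21                1260
0     54   D      27                1458
value at position 0, column 'points_times_games' → 1496

1496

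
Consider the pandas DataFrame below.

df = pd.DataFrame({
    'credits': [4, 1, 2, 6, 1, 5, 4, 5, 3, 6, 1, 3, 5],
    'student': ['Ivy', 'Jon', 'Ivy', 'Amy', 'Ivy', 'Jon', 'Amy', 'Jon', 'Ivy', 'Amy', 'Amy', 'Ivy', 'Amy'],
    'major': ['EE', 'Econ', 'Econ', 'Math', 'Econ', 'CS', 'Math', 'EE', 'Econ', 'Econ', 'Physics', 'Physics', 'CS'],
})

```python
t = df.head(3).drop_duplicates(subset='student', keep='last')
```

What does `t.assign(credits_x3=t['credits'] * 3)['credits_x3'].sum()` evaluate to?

take first 3 rows:
   credits student major
0        4     Ivy    EE
1        1     Jon  Econ
2        2     Ivy  Econ
drop duplicate student (keep=last):
   credits student major
1        1     Jon  Econ
2        2     Ivy  Econ
add column credits_x3 = t['credits'] * 3:
   credits student major  credits_x3
1        1     Jon  Econ           3
2        2     Ivy  Econ           6

9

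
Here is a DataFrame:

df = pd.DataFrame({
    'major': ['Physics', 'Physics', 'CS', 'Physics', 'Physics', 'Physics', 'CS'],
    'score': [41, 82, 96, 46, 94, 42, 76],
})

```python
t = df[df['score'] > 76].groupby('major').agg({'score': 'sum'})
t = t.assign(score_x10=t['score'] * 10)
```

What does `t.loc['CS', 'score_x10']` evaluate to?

960

filter rows where score > 76:
     major  score
1  Physics     82
2       CS     96
4  Physics     94
group by major, sum of score:
         score
major         
CS          96
Physics    176
add column score_x10 = t['score'] * 10:
         score  score_x10
major                    
CS          96        960
Physics    176       1760
Reading off the value at row 'CS', column 'score_x10', we get 960.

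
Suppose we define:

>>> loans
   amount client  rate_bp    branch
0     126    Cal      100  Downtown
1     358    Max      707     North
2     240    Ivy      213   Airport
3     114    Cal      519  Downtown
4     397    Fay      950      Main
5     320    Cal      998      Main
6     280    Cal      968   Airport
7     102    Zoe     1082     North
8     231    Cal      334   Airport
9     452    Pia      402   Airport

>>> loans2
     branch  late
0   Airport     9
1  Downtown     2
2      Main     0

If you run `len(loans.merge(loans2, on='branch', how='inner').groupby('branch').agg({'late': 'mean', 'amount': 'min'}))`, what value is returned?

3

merge on 'branch' (how='inner') → 8 rows:
   amount client  rate_bp    branch  late
0     126    Cal      100  Downtown     2
1     240    Ivy      213   Airport     9
2     114    Cal      519  Downtown     2
3     397    Fay      950      Main     0
4     320    Cal      998      Main     0
5     280    Cal      968   Airport     9
6     231    Cal      334   Airport     9
7     452    Pia      402   Airport     9
group by branch: mean(late), min(amount):
          late  amount
branch                
Airport    9.0     231
Downtown   2.0     114
Main       0.0     320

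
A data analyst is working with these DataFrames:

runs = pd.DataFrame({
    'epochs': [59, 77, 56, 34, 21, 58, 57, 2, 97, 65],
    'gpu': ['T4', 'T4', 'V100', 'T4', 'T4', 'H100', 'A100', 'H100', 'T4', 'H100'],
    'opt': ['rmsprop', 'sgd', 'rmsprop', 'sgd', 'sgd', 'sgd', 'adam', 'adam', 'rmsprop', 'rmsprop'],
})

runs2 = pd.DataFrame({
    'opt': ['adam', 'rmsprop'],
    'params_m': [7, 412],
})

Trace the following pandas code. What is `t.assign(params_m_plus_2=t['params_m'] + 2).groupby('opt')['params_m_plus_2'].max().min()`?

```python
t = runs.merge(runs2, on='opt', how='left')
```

9.0

merge on 'opt' (how='left') → 10 rows:
   epochs   gpu      opt  params_m
0      59    T4  rmsprop     412.0
1      77    T4      sgd       NaN
2      56  V100  rmsprop     412.0
3      34    T4      sgd       NaN
4      21    T4      sgd       NaN
5      58  H100      sgd       NaN
6      57  A100     adam       7.0
7       2  H100     adam       7.0
8      97    T4  rmsprop     412.0
9      65  H100  rmsprop     412.0
add column params_m_plus_2 = t['params_m'] + 2:
   epochs   gpu      opt  params_m  params_m_plus_2
0      59    T4  rmsprop     412.0            414.0
1      77    T4      sgd       NaN              NaN
2      56  V100  rmsprop     412.0            414.0
3      34    T4      sgd       NaN              NaN
4      21    T4      sgd       NaN              NaN
5      58  H100      sgd       NaN              NaN
6      57  A100     adam       7.0              9.0
7       2  H100     adam       7.0              9.0
8      97    T4  rmsprop     412.0            414.0
9      65  H100  rmsprop     412.0            414.0
group by opt, max of params_m_plus_2:
opt
adam         9.0
rmsprop    414.0
sgd          NaN
Name: params_m_plus_2, dtype: float64
min of the resulting series → 9.0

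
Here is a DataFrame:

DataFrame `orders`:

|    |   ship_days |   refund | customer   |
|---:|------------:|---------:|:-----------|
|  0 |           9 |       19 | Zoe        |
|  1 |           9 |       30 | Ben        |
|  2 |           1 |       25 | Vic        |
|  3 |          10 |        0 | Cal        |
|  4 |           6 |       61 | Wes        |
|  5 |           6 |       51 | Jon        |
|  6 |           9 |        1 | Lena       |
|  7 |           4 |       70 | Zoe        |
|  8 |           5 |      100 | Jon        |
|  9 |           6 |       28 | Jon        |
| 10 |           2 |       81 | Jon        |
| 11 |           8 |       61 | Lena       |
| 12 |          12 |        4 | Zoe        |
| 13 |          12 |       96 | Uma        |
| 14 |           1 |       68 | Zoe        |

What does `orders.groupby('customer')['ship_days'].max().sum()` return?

group by customer, max of ship_days:
customer
Ben      9
Cal     10
Jon      6
Lena     9
Uma     12
Vic      1
Wes      6
Zoe     12
Name: ship_days, dtype: int64
Finally, sum of the resulting series = 65.

65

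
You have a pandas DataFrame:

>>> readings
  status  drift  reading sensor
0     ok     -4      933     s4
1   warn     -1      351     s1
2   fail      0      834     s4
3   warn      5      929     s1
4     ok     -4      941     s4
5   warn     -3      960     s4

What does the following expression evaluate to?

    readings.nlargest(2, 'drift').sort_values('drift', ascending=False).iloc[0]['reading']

929

take 2 rows with largest drift:
  status  drift  reading sensor
3   warn      5      929     s1
2   fail      0      834     s4
sort by drift descending:
  status  drift  reading sensor
3   warn      5      929     s1
2   fail      0      834     s4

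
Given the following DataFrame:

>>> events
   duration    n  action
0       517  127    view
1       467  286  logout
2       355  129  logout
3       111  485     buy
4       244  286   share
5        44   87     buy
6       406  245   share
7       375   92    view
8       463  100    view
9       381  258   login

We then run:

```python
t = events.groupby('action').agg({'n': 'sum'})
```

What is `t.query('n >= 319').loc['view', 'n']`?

group by action, sum of n:
          n
action     
buy     572
login   258
logout  415
share   531
view    319
filter rows where n >= 319:
          n
action     
buy     572
logout  415
share   531
view    319
So loc['view', 'n'] = 319.

319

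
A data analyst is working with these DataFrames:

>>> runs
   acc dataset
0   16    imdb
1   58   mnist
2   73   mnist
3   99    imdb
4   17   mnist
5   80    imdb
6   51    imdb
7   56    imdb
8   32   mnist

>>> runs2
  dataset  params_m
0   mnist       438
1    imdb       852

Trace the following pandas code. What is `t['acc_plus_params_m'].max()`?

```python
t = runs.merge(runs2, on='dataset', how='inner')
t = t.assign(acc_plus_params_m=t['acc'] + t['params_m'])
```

951

merge on 'dataset' (how='inner') → 9 rows:
   acc dataset  params_m
0   16    imdb       852
1   58   mnist       438
2   73   mnist       438
3   99    imdb       852
4   17   mnist       438
5   80    imdb       852
6   51    imdb       852
7   56    imdb       852
8   32   mnist       438
add column acc_plus_params_m = t['acc'] + t['params_m']:
   acc dataset  params_m  acc_plus_params_m
0   16    imdb       852                868
1   58   mnist       438                496
2   73   mnist       438                511
3   99    imdb       852                951
4   17   mnist       438                455
5   80    imdb       852                932
6   51    imdb       852                903
7   56    imdb       852                908
8   32   mnist       438                470
Hence 951.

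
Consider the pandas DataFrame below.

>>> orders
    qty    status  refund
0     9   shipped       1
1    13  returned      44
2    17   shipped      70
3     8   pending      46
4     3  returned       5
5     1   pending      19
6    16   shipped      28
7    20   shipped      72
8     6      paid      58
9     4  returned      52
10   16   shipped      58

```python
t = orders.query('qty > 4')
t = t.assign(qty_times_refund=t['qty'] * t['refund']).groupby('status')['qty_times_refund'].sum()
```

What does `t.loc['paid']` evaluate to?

filter rows where qty > 4:
    qty    status  refund
0     9   shipped       1
1    13  returned      44
2    17   shipped      70
3     8   pending      46
6    16   shipped      28
7    20   shipped      72
8     6      paid      58
10   16   shipped      58
add column qty_times_refund = t['qty'] * t['refund']:
    qty    status  refund  qty_times_refund
0     9   shipped       1                 9
1    13  returned      44               572
2    17   shipped      70              1190
3     8   pending      46               368
6    16   shipped      28               448
7    20   shipped      72              1440
8     6      paid      58               348
10   16   shipped      58               928
group by status, sum of qty_times_refund:
status
paid         348
pending      368
returned     572
shipped     4015
Name: qty_times_refund, dtype: int64

348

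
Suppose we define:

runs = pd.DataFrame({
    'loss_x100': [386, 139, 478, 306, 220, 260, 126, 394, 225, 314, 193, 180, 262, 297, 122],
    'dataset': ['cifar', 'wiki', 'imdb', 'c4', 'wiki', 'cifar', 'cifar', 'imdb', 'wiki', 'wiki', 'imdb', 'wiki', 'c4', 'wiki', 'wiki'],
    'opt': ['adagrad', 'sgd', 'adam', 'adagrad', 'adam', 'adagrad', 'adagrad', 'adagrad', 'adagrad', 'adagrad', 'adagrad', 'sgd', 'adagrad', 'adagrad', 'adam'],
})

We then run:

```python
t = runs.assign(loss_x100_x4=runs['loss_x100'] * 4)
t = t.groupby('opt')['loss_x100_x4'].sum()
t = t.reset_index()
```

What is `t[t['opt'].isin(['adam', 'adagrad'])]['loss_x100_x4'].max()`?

add column loss_x100_x4 = runs['loss_x100'] * 4:
    loss_x100 dataset      opt  loss_x100_x4
0         386   cifar  adagrad          1544
1         139    wiki      sgd           556
2         478    imdb     adam          1912
3         306      c4  adagrad          1224
4         220    wiki     adam           880
5         260   cifar  adagrad          1040
6         126   cifar  adagrad           504
7         394    imdb  adagrad          1576
8         225    wiki  adagrad           900
9         314    wiki  adagrad          1256
10        193    imdb  adagrad           772
11        180    wiki      sgd           720
12        262      c4  adagrad          1048
13        297    wiki  adagrad          1188
14        122    wiki     adam           488
group by opt, sum of loss_x100_x4:
opt
adagrad    11052
adam        3280
sgd         1276
Name: loss_x100_x4, dtype: int64
reset_index():
       opt  loss_x100_x4
0  adagrad         11052
1     adam          3280
2      sgd          1276
filter rows where opt in ['adam', 'adagrad']:
       opt  loss_x100_x4
0  adagrad         11052
1     adam          3280
Hence 11052.

11052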